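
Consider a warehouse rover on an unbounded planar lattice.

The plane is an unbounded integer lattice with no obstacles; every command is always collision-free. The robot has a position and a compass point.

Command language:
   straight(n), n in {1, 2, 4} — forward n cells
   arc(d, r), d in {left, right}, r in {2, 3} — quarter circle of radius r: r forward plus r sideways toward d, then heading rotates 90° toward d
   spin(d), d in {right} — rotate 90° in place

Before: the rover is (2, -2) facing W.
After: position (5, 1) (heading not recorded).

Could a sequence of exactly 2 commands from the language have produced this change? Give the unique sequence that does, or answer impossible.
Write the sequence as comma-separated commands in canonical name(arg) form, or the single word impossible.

spin(right), arc(right, 3)

key: running arc(right, 3) before spin(right) would end elsewhere — order is forced
initial: (2, -2) facing W
t=1 spin(right) ⇒ (2, -2) facing N
t=2 arc(right, 3) ⇒ (5, 1) facing E
uniquely the one of 64 2-step routes that fits.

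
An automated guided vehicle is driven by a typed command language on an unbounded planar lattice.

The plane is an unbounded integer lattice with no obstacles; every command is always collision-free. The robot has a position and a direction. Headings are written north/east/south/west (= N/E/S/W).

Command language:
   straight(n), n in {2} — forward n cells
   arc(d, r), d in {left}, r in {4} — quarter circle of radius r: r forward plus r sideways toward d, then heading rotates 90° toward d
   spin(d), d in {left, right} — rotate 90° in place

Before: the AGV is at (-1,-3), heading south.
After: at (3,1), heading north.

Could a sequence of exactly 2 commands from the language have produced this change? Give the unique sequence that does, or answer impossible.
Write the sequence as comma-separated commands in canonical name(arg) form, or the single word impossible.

key: order matters: swapping spin(left) and arc(left, 4) lands elsewhere
t0: at (-1,-3), heading south
t=1 spin(left) ⇒ at (-1,-3), heading east
t=2 arc(left, 4) ⇒ at (3,1), heading north
uniquely the one of 16 2-step routes that fits.

spin(left), arc(left, 4)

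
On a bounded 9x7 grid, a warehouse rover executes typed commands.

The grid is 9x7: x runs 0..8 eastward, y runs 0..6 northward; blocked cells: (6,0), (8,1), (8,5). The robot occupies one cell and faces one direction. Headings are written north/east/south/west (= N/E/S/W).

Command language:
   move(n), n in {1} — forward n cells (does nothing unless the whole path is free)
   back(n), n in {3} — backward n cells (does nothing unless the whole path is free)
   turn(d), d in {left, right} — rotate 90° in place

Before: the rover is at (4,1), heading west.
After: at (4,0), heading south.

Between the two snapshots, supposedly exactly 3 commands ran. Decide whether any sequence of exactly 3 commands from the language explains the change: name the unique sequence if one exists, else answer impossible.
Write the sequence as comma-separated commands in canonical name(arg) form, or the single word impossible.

turn(left), move(1), move(1)

key: running move(1) before turn(left) would end elsewhere — order is forced
t0: at (4,1), heading west
1. turn(left) → at (4,1), heading south
2. move(1) → at (4,0), heading south
3. move(1) → at (4,0), heading south
no other 3-command option fits: unique.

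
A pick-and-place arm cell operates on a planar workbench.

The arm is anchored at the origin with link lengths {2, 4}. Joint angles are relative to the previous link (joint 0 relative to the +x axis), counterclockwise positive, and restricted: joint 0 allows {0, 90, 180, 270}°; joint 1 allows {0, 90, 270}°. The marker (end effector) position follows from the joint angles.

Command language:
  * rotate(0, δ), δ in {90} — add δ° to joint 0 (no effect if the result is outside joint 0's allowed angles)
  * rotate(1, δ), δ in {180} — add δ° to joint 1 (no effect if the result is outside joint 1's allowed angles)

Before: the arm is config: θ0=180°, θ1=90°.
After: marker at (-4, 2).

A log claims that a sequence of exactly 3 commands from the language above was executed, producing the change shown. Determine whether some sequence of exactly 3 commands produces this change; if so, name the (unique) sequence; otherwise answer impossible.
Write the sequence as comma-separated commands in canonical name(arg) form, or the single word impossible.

rotate(0, 90), rotate(0, 90), rotate(0, 90)

from: config: θ0=180°, θ1=90°
[1] after rotate(0, 90): config: θ0=270°, θ1=90°
[2] after rotate(0, 90): config: θ0=0°, θ1=90°
[3] after rotate(0, 90): config: θ0=90°, θ1=90°
uniquely the one of 8 3-step routes that fits.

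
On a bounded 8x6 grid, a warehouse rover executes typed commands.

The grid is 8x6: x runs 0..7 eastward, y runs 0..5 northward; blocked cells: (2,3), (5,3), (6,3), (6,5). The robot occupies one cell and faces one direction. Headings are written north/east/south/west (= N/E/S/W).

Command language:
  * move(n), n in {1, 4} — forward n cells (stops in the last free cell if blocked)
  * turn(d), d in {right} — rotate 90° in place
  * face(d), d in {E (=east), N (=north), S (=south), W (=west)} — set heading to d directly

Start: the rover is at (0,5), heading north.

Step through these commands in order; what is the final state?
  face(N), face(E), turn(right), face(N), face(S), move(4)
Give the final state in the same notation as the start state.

initial: at (0,5), heading north
1. face(N) → at (0,5), heading north
2. face(E) → at (0,5), heading east
3. turn(right) → at (0,5), heading south
4. face(N) → at (0,5), heading north
5. face(S) → at (0,5), heading south
6. move(4) → at (0,1), heading south

at (0,1), heading south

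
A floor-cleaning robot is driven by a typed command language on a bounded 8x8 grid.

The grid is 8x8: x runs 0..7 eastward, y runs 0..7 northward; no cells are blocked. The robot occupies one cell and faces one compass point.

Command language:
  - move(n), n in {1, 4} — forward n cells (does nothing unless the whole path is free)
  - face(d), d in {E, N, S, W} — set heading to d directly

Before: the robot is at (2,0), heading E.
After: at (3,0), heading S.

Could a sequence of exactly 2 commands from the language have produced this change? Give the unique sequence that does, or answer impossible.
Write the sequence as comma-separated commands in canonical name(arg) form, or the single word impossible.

key: position moved to (3,0) AND the heading swung to S — translation plus rotation needed
initial: at (2,0), heading E
step 1 (move(1)): at (3,0), heading E
step 2 (face(S)): at (3,0), heading S
no rival 2-sequence matches.

move(1), face(S)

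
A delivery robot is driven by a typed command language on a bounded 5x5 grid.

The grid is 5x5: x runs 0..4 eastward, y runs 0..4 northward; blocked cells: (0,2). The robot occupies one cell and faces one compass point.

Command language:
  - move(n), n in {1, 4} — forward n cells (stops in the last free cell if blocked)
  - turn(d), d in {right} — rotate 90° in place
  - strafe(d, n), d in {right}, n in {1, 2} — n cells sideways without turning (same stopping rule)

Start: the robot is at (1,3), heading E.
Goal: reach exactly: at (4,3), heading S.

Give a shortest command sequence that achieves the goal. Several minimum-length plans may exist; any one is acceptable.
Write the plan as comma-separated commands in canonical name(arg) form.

begin: at (1,3), heading E
t=1 move(4) ⇒ at (4,3), heading E
t=2 turn(right) ⇒ at (4,3), heading S
shorter routes all fall short; 2 is best.

move(4), turn(right)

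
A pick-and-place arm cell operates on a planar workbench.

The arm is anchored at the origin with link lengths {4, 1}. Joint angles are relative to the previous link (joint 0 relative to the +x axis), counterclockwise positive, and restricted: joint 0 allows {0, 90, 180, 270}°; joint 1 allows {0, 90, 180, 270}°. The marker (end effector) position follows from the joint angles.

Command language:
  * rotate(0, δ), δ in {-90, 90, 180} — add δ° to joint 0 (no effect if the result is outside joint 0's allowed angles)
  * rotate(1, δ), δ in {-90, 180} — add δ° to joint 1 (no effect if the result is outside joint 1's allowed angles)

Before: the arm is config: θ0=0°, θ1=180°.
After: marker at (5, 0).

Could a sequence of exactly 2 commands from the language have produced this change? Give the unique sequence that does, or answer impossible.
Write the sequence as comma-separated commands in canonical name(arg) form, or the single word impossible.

begin: config: θ0=0°, θ1=180°
step 1 (rotate(1, -90)): config: θ0=0°, θ1=90°
step 2 (rotate(1, -90)): config: θ0=0°, θ1=0°
all 25 alternatives checked — unique.

rotate(1, -90), rotate(1, -90)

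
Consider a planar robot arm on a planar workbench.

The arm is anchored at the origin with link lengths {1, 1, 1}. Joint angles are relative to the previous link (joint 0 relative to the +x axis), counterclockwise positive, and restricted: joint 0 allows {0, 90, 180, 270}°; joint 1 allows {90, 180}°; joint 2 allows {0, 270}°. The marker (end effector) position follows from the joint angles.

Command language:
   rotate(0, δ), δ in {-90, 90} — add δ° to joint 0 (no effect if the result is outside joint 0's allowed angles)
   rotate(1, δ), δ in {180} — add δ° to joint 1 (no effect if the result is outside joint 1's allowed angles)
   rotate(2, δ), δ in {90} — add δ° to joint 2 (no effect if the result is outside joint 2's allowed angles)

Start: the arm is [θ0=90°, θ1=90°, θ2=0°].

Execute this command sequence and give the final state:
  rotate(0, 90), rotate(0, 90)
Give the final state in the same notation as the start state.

from: [θ0=90°, θ1=90°, θ2=0°]
1. rotate(0, 90) → [θ0=180°, θ1=90°, θ2=0°]
2. rotate(0, 90) → [θ0=270°, θ1=90°, θ2=0°]

[θ0=270°, θ1=90°, θ2=0°]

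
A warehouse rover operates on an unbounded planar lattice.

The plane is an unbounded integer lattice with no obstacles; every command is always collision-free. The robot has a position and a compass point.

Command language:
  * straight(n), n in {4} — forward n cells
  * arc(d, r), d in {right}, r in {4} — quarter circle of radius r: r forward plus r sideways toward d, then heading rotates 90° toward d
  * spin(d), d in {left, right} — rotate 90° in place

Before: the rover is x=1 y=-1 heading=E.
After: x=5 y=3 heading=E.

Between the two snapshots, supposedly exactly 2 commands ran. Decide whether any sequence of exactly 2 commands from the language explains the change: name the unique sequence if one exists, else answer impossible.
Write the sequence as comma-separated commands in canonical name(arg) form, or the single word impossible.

spin(left), arc(right, 4)

key: running arc(right, 4) before spin(left) would end elsewhere — order is forced
from: x=1 y=-1 heading=E
1. spin(left) → x=1 y=-1 heading=N
2. arc(right, 4) → x=5 y=3 heading=E
no other 2-command option fits: unique.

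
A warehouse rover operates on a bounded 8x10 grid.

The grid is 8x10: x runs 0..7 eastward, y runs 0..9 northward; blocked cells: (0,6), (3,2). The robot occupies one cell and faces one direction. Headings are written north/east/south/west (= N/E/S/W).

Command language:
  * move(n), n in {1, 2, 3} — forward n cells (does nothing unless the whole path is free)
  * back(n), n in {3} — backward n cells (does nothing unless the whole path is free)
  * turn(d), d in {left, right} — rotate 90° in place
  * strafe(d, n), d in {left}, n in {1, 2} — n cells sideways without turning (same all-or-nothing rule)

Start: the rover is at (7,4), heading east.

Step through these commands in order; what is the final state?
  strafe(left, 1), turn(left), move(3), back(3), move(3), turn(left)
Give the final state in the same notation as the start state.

at (7,8), heading west

initial: at (7,4), heading east
t=1 strafe(left, 1) ⇒ at (7,5), heading east
t=2 turn(left) ⇒ at (7,5), heading north
t=3 move(3) ⇒ at (7,8), heading north
t=4 back(3) ⇒ at (7,5), heading north
t=5 move(3) ⇒ at (7,8), heading north
t=6 turn(left) ⇒ at (7,8), heading west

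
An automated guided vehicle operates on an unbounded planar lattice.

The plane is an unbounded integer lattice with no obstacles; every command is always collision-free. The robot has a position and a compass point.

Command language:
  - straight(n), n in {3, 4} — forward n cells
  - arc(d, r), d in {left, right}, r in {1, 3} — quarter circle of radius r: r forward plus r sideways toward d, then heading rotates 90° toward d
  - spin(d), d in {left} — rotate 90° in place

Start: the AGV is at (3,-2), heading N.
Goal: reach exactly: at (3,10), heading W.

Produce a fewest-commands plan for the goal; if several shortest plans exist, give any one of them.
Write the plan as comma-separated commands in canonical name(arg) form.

straight(4), straight(4), straight(4), spin(left)

start: at (3,-2), heading N
1. straight(4) → at (3,2), heading N
2. straight(4) → at (3,6), heading N
3. straight(4) → at (3,10), heading N
4. spin(left) → at (3,10), heading W
shorter routes all fall short; 4 is best.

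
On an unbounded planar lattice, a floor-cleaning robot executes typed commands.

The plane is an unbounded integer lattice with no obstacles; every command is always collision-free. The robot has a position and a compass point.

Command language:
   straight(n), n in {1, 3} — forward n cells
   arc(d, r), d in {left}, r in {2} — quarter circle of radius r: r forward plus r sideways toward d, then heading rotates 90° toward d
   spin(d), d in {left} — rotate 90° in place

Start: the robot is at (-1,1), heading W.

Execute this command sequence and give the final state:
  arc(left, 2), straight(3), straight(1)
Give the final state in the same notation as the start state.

at (-3,-5), heading S

start: at (-1,1), heading W
[1] after arc(left, 2): at (-3,-1), heading S
[2] after straight(3): at (-3,-4), heading S
[3] after straight(1): at (-3,-5), heading S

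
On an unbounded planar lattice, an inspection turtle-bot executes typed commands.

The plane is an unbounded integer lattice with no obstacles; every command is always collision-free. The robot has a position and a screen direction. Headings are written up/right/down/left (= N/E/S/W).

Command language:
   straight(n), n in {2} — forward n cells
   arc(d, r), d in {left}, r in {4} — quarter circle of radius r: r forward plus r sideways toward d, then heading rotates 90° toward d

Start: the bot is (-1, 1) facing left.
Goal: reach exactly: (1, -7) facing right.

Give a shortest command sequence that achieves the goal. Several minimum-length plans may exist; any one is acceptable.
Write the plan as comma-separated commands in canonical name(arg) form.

initial: (-1, 1) facing left
1. arc(left, 4) → (-5, -3) facing down
2. arc(left, 4) → (-1, -7) facing right
3. straight(2) → (1, -7) facing right
shorter routes all fall short; 3 is best.

arc(left, 4), arc(left, 4), straight(2)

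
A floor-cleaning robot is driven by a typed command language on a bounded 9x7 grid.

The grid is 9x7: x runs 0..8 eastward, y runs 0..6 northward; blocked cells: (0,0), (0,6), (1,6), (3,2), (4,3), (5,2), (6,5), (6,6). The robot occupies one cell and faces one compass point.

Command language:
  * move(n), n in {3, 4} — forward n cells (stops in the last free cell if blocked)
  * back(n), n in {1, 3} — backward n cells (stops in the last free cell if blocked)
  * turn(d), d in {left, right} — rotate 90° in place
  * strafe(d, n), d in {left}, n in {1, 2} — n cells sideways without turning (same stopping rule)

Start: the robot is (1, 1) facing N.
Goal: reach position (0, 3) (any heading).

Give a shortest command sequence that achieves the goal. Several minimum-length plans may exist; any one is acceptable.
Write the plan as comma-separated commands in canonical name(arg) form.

start: (1, 1) facing N
t=1 strafe(left, 1) ⇒ (0, 1) facing N
t=2 turn(right) ⇒ (0, 1) facing E
t=3 strafe(left, 2) ⇒ (0, 3) facing E
minimal: 3 command(s), checked below 3.

strafe(left, 1), turn(right), strafe(left, 2)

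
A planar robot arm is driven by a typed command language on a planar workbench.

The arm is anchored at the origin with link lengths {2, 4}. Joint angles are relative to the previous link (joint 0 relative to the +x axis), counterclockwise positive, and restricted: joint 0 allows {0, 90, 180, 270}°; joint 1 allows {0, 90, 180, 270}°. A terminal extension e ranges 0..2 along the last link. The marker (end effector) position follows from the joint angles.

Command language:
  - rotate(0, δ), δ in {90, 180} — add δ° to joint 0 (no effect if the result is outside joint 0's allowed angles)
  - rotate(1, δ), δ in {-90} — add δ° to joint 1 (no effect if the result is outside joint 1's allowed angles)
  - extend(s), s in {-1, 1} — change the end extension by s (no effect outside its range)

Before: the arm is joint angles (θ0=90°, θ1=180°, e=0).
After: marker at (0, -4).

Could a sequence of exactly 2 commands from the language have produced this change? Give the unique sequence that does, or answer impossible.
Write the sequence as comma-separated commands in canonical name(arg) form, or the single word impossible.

extend(1), extend(1)

begin: joint angles (θ0=90°, θ1=180°, e=0)
step 1 (extend(1)): joint angles (θ0=90°, θ1=180°, e=1)
step 2 (extend(1)): joint angles (θ0=90°, θ1=180°, e=2)
no other 2-command option fits: unique.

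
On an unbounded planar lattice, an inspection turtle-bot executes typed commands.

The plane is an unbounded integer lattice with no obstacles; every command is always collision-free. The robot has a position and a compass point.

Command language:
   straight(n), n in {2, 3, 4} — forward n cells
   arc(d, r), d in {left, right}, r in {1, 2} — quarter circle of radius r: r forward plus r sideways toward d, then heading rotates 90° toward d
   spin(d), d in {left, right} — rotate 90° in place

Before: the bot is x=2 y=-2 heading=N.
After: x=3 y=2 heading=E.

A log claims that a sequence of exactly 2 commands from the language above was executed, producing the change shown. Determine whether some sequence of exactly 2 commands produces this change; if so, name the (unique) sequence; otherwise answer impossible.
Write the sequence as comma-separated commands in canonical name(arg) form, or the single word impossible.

straight(3), arc(right, 1)

key: running arc(right, 1) before straight(3) would end elsewhere — order is forced
from: x=2 y=-2 heading=N
1. straight(3) → x=2 y=1 heading=N
2. arc(right, 1) → x=3 y=2 heading=E
uniquely the one of 81 2-step routes that fits.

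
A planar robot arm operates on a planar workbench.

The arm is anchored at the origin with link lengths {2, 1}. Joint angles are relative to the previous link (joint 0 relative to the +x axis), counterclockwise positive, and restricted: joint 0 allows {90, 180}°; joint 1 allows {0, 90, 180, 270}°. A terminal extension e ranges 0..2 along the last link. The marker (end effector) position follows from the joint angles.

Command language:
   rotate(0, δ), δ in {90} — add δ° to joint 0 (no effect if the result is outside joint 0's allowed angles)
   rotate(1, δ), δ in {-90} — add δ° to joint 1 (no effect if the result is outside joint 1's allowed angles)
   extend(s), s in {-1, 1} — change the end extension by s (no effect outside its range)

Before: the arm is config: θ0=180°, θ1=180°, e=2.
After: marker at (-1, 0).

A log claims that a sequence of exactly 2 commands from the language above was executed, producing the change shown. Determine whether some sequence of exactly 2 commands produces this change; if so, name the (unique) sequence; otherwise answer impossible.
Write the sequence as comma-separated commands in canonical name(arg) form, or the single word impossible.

extend(-1), extend(-1)

initial: config: θ0=180°, θ1=180°, e=2
t=1 extend(-1) ⇒ config: θ0=180°, θ1=180°, e=1
t=2 extend(-1) ⇒ config: θ0=180°, θ1=180°, e=0
no rival 2-sequence matches.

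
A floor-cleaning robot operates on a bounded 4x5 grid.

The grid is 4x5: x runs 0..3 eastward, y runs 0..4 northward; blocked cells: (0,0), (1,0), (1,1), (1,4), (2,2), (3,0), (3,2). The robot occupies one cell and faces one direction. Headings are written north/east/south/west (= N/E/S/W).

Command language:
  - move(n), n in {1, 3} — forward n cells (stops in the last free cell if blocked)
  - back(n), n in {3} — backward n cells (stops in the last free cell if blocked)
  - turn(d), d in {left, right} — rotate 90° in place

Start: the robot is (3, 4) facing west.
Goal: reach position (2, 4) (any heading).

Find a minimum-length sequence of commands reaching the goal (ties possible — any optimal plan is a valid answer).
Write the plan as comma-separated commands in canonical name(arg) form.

from: (3, 4) facing west
1. move(3) → (2, 4) facing west
minimal: 1 command(s), checked below 1.

move(3)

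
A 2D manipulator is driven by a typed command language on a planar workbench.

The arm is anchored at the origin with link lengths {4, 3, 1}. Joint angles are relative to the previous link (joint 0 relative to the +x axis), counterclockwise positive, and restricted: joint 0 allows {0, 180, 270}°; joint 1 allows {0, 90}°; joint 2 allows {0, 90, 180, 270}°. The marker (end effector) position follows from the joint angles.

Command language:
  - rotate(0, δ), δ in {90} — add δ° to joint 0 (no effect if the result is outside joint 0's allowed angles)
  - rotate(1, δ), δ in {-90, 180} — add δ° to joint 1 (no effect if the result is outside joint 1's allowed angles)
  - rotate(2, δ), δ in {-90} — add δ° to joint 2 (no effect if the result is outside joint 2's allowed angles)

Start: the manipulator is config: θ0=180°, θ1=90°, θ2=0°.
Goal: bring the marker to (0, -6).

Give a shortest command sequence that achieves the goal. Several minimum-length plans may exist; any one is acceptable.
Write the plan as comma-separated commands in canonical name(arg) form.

rotate(0, 90), rotate(1, -90), rotate(2, -90), rotate(2, -90)

start: config: θ0=180°, θ1=90°, θ2=0°
t=1 rotate(0, 90) ⇒ config: θ0=270°, θ1=90°, θ2=0°
t=2 rotate(1, -90) ⇒ config: θ0=270°, θ1=0°, θ2=0°
t=3 rotate(2, -90) ⇒ config: θ0=270°, θ1=0°, θ2=270°
t=4 rotate(2, -90) ⇒ config: θ0=270°, θ1=0°, θ2=180°
no 3-step plan works, so 4 is optimal.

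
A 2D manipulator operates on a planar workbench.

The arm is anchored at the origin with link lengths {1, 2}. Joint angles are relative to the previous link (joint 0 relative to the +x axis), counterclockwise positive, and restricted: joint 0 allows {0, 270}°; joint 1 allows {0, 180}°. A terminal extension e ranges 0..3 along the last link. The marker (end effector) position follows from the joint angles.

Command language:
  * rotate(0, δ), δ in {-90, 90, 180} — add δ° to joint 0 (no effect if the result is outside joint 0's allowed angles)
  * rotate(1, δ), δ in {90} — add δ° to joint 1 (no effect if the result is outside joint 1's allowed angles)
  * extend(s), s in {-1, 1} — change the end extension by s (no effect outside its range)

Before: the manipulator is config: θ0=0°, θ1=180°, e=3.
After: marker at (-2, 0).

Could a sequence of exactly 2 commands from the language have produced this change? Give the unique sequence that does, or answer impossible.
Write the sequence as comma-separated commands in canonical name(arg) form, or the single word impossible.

begin: config: θ0=0°, θ1=180°, e=3
t=1 extend(-1) ⇒ config: θ0=0°, θ1=180°, e=2
t=2 extend(-1) ⇒ config: θ0=0°, θ1=180°, e=1
no other 2-command option fits: unique.

extend(-1), extend(-1)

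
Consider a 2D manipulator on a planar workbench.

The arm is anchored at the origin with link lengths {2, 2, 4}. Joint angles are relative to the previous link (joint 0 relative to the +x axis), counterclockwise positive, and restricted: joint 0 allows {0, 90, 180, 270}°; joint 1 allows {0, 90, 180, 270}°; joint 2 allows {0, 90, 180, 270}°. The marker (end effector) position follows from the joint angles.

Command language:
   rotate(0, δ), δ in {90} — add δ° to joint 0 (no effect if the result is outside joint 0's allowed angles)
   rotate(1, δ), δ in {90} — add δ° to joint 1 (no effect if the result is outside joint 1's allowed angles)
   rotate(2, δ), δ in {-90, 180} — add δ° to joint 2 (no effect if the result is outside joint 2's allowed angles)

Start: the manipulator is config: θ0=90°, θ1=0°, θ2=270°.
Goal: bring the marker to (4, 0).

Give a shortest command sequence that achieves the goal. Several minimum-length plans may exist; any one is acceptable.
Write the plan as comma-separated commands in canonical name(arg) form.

rotate(1, 90), rotate(1, 90), rotate(2, 180)

start: config: θ0=90°, θ1=0°, θ2=270°
1. rotate(1, 90) → config: θ0=90°, θ1=90°, θ2=270°
2. rotate(1, 90) → config: θ0=90°, θ1=180°, θ2=270°
3. rotate(2, 180) → config: θ0=90°, θ1=180°, θ2=90°
shorter routes all fall short; 3 is best.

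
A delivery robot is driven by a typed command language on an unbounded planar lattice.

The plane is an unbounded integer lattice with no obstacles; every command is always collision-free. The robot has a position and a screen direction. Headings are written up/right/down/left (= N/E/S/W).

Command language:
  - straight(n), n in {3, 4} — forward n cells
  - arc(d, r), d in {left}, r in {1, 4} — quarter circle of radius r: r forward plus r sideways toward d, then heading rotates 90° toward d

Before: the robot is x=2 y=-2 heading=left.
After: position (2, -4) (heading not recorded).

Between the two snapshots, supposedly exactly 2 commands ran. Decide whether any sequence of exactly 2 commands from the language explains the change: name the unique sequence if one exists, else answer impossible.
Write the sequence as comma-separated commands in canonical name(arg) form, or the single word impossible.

arc(left, 1), arc(left, 1)

t0: x=2 y=-2 heading=left
[1] after arc(left, 1): x=1 y=-3 heading=down
[2] after arc(left, 1): x=2 y=-4 heading=right
uniquely the one of 16 2-step routes that fits.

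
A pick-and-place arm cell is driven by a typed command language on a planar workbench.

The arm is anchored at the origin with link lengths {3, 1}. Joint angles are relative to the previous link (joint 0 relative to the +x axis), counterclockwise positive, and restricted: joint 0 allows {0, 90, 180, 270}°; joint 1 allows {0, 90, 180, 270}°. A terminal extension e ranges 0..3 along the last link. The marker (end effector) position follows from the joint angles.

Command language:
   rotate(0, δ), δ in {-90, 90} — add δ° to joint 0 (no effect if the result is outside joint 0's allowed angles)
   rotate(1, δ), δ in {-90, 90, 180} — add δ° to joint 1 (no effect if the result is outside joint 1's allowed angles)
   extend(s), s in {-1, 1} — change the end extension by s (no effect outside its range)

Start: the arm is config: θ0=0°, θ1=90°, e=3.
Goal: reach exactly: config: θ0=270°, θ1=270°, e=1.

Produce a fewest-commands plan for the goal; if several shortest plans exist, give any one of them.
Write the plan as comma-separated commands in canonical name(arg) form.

rotate(0, -90), rotate(1, 180), extend(-1), extend(-1)

start: config: θ0=0°, θ1=90°, e=3
t=1 rotate(0, -90) ⇒ config: θ0=270°, θ1=90°, e=3
t=2 rotate(1, 180) ⇒ config: θ0=270°, θ1=270°, e=3
t=3 extend(-1) ⇒ config: θ0=270°, θ1=270°, e=2
t=4 extend(-1) ⇒ config: θ0=270°, θ1=270°, e=1
nothing shorter than 4 reaches the goal.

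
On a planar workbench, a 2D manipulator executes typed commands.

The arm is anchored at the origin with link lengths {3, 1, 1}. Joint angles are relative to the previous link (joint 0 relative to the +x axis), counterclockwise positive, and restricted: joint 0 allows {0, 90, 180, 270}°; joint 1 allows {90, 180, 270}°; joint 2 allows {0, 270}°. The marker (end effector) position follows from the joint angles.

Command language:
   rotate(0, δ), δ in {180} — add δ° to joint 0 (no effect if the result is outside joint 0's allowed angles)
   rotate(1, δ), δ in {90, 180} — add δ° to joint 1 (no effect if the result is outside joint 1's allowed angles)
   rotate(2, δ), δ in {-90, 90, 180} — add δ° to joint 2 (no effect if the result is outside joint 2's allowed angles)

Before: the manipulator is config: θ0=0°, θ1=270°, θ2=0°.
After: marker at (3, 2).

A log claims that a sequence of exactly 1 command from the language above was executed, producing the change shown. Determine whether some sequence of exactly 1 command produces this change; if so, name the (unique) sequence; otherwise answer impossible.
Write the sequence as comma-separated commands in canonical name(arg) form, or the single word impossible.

from: config: θ0=0°, θ1=270°, θ2=0°
t=1 rotate(1, 180) ⇒ config: θ0=0°, θ1=90°, θ2=0°
all 6 alternatives checked — unique.

rotate(1, 180)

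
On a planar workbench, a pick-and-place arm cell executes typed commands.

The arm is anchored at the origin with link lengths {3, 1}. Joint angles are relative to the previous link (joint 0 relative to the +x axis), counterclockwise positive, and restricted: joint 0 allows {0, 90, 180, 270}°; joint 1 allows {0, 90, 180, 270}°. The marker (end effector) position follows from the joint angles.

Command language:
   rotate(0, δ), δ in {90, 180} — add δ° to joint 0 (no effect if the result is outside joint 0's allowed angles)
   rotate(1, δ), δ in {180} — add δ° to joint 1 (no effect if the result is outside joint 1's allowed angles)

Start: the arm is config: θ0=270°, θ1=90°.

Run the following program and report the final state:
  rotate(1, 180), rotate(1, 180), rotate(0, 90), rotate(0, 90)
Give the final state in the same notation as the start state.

config: θ0=90°, θ1=90°

from: config: θ0=270°, θ1=90°
[1] after rotate(1, 180): config: θ0=270°, θ1=270°
[2] after rotate(1, 180): config: θ0=270°, θ1=90°
[3] after rotate(0, 90): config: θ0=0°, θ1=90°
[4] after rotate(0, 90): config: θ0=90°, θ1=90°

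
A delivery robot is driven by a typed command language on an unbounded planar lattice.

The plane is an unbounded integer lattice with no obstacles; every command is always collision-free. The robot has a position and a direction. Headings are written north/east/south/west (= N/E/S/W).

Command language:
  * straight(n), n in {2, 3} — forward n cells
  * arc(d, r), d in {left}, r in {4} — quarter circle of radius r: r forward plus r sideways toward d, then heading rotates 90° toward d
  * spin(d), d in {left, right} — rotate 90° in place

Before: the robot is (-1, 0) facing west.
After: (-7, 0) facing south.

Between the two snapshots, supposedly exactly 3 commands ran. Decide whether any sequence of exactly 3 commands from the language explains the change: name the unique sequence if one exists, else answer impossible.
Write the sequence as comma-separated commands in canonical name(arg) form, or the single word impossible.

key: running spin(left) before straight(3) would end elsewhere — order is forced
from: (-1, 0) facing west
step 1 (straight(3)): (-4, 0) facing west
step 2 (straight(3)): (-7, 0) facing west
step 3 (spin(left)): (-7, 0) facing south
no other 3-command option fits: unique.

straight(3), straight(3), spin(left)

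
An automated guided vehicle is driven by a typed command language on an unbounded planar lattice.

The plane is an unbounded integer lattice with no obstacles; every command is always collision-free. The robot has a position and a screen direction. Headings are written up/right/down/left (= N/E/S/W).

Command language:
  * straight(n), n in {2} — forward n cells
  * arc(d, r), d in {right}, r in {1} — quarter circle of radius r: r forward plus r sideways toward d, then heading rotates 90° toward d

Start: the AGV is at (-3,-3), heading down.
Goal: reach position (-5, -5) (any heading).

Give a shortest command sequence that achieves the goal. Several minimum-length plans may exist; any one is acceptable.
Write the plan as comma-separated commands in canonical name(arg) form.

start: at (-3,-3), heading down
[1] after straight(2): at (-3,-5), heading down
[2] after arc(right, 1): at (-4,-6), heading left
[3] after arc(right, 1): at (-5,-5), heading up
minimal: 3 command(s), checked below 3.

straight(2), arc(right, 1), arc(right, 1)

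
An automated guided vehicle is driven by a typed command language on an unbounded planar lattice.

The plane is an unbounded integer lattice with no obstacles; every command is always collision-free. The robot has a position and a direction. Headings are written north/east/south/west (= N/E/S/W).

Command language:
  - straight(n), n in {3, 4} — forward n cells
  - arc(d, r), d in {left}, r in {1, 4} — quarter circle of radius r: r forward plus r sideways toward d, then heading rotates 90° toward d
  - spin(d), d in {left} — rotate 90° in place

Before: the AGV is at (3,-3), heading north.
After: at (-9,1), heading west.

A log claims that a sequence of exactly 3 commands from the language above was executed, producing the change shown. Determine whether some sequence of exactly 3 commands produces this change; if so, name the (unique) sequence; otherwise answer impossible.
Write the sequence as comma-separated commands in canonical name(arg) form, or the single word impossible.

arc(left, 4), straight(4), straight(4)

key: order matters: swapping arc(left, 4) and straight(4) lands elsewhere
initial: at (3,-3), heading north
1. arc(left, 4) → at (-1,1), heading west
2. straight(4) → at (-5,1), heading west
3. straight(4) → at (-9,1), heading west
uniquely the one of 125 3-step routes that fits.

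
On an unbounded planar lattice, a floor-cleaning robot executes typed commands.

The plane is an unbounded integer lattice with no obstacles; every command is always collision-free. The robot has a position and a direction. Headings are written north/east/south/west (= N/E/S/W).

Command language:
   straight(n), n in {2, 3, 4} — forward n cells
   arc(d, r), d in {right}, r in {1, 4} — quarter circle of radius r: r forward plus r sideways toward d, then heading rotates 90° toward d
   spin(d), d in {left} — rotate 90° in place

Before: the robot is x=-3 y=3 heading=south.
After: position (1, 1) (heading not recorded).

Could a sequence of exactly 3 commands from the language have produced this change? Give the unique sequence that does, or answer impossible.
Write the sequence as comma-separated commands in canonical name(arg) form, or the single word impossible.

straight(2), spin(left), straight(4)

key: running straight(4) before straight(2) would end elsewhere — order is forced
from: x=-3 y=3 heading=south
step 1 (straight(2)): x=-3 y=1 heading=south
step 2 (spin(left)): x=-3 y=1 heading=east
step 3 (straight(4)): x=1 y=1 heading=east
uniquely the one of 216 3-step routes that fits.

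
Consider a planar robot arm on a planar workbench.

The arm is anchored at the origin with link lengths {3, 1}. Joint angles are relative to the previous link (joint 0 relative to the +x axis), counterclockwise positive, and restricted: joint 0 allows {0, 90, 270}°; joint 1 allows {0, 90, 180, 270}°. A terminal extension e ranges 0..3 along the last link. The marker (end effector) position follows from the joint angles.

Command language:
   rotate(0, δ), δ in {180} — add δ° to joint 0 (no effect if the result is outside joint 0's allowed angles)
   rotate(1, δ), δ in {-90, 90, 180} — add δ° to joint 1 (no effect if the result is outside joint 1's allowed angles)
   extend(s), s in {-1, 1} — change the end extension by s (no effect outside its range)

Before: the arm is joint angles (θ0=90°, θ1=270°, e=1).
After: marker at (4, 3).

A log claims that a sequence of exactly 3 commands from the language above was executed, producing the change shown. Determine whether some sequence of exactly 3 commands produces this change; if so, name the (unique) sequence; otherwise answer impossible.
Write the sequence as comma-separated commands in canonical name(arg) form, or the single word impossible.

from: joint angles (θ0=90°, θ1=270°, e=1)
[1] after extend(1): joint angles (θ0=90°, θ1=270°, e=2)
[2] after extend(1): joint angles (θ0=90°, θ1=270°, e=3)
[3] after extend(1): joint angles (θ0=90°, θ1=270°, e=3)
all 216 alternatives checked — unique.

extend(1), extend(1), extend(1)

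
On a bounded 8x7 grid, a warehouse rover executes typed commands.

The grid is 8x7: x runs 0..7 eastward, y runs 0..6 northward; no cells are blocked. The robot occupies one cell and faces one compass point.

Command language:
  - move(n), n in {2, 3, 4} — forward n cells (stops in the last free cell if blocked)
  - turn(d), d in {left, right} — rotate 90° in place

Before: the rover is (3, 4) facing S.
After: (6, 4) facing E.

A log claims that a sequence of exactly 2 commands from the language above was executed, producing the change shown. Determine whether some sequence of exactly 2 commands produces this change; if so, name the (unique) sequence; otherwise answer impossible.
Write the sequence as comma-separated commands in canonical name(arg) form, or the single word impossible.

turn(left), move(3)

key: cell and facing (now E) both changed — the 2 commands mix motion and turning
from: (3, 4) facing S
[1] after turn(left): (3, 4) facing E
[2] after move(3): (6, 4) facing E
all 25 alternatives checked — unique.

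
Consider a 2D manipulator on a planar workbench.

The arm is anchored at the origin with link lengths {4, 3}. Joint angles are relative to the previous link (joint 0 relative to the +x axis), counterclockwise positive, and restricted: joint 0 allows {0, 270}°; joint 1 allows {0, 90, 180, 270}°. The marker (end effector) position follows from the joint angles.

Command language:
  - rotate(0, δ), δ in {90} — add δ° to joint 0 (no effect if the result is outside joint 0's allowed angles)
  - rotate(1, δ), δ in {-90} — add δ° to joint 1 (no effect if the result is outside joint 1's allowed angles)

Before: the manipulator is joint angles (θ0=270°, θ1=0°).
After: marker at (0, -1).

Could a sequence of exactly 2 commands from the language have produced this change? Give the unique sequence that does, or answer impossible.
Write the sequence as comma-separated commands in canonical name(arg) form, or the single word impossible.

rotate(1, -90), rotate(1, -90)

begin: joint angles (θ0=270°, θ1=0°)
t=1 rotate(1, -90) ⇒ joint angles (θ0=270°, θ1=270°)
t=2 rotate(1, -90) ⇒ joint angles (θ0=270°, θ1=180°)
no other 2-command option fits: unique.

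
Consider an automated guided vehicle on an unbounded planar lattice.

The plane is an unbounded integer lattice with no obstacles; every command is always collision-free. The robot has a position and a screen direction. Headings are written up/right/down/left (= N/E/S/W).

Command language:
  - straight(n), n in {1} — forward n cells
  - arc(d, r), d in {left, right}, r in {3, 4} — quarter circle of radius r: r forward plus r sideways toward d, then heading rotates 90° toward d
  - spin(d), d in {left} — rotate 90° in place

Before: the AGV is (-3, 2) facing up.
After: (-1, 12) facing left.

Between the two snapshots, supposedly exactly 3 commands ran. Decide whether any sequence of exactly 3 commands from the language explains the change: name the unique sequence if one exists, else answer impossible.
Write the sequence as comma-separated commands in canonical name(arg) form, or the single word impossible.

arc(right, 3), arc(left, 3), arc(left, 4)

key: cell and facing (now W) both changed — the 3 commands mix motion and turning
from: (-3, 2) facing up
step 1 (arc(right, 3)): (0, 5) facing right
step 2 (arc(left, 3)): (3, 8) facing up
step 3 (arc(left, 4)): (-1, 12) facing left
all 216 alternatives checked — unique.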